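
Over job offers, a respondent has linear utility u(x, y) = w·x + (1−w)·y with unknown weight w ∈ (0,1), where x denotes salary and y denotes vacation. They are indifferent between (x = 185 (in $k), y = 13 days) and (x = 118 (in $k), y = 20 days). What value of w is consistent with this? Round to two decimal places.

w = 0.09

Equating utilities: w·185 + (1−w)·13 = w·118 + (1−w)·20.
w·(185−118) = (1−w)·(20−13), i.e. w·67 = (1−w)·7.
Hence w = 7/(67+7) = 7/74 = 0.09.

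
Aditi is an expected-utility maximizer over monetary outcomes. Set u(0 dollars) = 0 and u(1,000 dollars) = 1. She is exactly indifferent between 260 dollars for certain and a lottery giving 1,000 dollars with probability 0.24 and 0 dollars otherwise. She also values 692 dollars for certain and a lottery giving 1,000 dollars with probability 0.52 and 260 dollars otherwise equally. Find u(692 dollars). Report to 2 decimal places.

First, u(260 dollars) = 0.24·u(1,000 dollars) + 0.76·u(0 dollars) = 0.24.
The second indifference gives u(692 dollars) = 0.52·u(1,000 dollars) + 0.48·u(260 dollars) = 0.52·1.00 + 0.48·0.24 = 0.6352.

0.64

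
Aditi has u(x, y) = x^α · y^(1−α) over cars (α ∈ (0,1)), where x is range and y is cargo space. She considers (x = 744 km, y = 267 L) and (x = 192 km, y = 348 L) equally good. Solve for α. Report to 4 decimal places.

Indifference: 744^α · 267^(1−α) = 192^α · 348^(1−α).
(744/192)^α = (348/267)^(1−α); take logs: α·ln(744/192) = (1−α)·ln(348/267), i.e. α·1.3545457 = (1−α)·0.2649538.
With A = 1.3545457 and B = 0.2649538: α·A = (1−α)·B, so α = B/(A+B) = 0.2649538/1.6194995 ≈ 0.1636.

α ≈ 0.1636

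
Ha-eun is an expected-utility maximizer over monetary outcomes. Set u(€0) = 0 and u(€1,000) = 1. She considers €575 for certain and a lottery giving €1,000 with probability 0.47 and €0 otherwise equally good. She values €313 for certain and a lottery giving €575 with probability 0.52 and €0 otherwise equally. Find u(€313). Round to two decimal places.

0.24

The first gamble pins u(€575): it must equal 0.47·1 + 0.53·0 = 0.47.
The second indifference gives u(€313) = 0.52·u(€575) + 0.48·u(€0) = 0.52·0.47 + 0.48·0.00 = 0.2444.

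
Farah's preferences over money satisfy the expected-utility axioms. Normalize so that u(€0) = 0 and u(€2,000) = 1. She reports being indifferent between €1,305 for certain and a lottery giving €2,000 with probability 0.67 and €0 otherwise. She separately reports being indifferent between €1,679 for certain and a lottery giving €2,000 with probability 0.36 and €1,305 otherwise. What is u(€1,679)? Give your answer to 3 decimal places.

From the first indifference, u(€1,305) = 0.67·u(€2,000) + 0.33·u(€0) = 0.67·1 + 0.33·0 = 0.67.
Chaining: u(€1,679) = 0.36·1.00 + 0.64·0.67 = 0.7888.

0.789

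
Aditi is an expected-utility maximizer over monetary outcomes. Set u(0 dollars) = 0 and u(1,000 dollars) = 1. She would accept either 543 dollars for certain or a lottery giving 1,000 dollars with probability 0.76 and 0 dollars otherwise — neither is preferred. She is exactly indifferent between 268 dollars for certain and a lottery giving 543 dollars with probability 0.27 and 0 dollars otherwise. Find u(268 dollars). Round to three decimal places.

The first gamble pins u(543 dollars): it must equal 0.76·1 + 0.24·0 = 0.76.
Chaining: u(268 dollars) = 0.27·0.76 + 0.73·0.00 = 0.2052.

0.205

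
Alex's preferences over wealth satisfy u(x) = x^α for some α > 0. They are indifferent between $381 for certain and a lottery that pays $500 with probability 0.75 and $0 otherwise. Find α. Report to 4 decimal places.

EU(lottery) = 0.75·500^α + 0.25·0 = 0.75·500^α.
Setting u(381) equal to that: 381^α = 0.75·500^α ⇒ (381/500)^α = 0.75.
Taking logs: α·ln(381/500) = ln(0.75), so α = -0.2876821 / -0.2718087 ≈ 1.0584.

α ≈ 1.0584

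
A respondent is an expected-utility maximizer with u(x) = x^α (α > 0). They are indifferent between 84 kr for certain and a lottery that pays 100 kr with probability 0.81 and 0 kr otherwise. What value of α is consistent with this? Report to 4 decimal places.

α ≈ 1.2086

Since u(0) = 0, the lottery's EU is 0.81·100^α.
Indifference: 84^α = 0.81·100^α, so (84/100)^α = 0.81.
Take logs: α = ln 0.81 / ln(84/100) ≈ 1.208586.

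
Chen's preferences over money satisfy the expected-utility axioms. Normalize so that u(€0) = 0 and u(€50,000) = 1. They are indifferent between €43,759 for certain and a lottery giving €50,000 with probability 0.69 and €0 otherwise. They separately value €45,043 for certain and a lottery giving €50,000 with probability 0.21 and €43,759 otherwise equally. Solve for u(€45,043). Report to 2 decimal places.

First, u(€43,759) = 0.69·u(€50,000) + 0.31·u(€0) = 0.69.
Chaining: u(€45,043) = 0.21·1.00 + 0.79·0.69 = 0.7551.

0.76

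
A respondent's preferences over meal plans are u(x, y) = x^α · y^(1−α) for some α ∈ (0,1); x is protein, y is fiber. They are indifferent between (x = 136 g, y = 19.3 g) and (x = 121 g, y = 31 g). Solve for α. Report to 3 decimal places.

α ≈ 0.802

Indifference: 136^α · 19.3^(1−α) = 121^α · 31^(1−α).
Rearrange to (136/121)^α = (31/19.3)^(1−α) and take logs: α·0.116864 = (1−α)·0.473882.
With A = 0.116864 and B = 0.473882: α·A = (1−α)·B, so α = B/(A+B) = 0.473882/0.590746 ≈ 0.802.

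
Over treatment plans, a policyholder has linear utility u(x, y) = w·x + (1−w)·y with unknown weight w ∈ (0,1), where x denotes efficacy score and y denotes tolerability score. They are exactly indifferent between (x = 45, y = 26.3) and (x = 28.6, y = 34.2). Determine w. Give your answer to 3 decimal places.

u(45,26.3) = u(28.6,34.2) means w·45 + (1−w)·26.3 = w·28.6 + (1−w)·34.2.
Rearranging, 16.4·w − 7.9·(1−w) = 0.
Hence w = 7.9/(16.4+7.9) = 7.9/24.3 = 0.325.

w = 0.325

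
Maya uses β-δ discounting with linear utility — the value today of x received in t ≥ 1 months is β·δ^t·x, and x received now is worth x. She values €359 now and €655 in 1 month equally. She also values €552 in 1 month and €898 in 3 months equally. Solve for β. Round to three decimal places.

β ≈ 0.699

From the later pair, β·δ^1·552 = β·δ^3·898; dividing through, δ^2 = 552/898 = 0.61470, so δ = 0.78403.
The first indifference: 359 = β·δ·655, so β = 359/(δ·655) = 359/(0.78403·655) ≈ 0.699.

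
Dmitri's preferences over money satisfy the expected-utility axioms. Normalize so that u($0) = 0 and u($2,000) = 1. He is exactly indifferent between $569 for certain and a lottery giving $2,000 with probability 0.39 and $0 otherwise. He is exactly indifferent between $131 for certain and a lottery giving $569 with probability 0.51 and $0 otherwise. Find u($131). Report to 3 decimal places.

The first gamble pins u($569): it must equal 0.39·1 + 0.61·0 = 0.39.
Then u($131) = 0.51·u($569) + 0.49·u($0) = 0.51·0.39 + 0.49·0.00 = 0.1989.

0.199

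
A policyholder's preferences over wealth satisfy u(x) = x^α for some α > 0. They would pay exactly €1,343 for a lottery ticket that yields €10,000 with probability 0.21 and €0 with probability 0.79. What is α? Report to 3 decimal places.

EU(lottery) = 0.21·10000^α + 0.79·0 = 0.21·10000^α.
Equating: 1343^α = 0.21·10000^α, i.e. 0.1343^α = 0.21.
Taking logs: α·ln(1343/10000) = ln(0.21), so α = -1.560648 / -2.007679 ≈ 0.777.

α ≈ 0.777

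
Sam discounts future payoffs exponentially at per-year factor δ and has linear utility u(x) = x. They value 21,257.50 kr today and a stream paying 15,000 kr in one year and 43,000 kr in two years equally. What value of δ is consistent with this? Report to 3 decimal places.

δ ≈ 0.550

Present value of the stream is 15000·δ + 43000·δ². Indifference gives 15000δ + 43000δ² = 21257.50.
So 43000δ² + 15000δ − 21257.50 = 0.
By the quadratic formula (taking the positive root), δ = (−15000 + √3881290000.00) / 86000 ≈ 0.550.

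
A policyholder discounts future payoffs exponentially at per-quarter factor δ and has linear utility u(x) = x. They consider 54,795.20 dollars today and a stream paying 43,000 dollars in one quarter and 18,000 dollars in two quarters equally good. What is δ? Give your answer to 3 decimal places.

δ ≈ 0.920

Equating present values: 54795.20 = 43000δ + 18000δ².
So 18000δ² + 43000δ − 54795.20 = 0.
δ = (−43000 + √(43000² + 4·18000·54795.20)) / (2·18000) = (−43000 + √5794254400.00) / 36000 ≈ 0.920.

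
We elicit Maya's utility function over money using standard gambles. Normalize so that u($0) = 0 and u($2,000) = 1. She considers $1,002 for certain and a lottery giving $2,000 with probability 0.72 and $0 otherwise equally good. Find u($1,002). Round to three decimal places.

0.720

u($1,002) equals the lottery's expected utility: 0.72·1 + 0.28·0 = 0.72.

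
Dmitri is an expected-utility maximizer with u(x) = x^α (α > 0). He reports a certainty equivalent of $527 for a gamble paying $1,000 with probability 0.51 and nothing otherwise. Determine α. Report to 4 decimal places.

α ≈ 1.0512

Since u(0) = 0, the lottery's EU is 0.51·1000^α.
Indifference: 527^α = 0.51·1000^α, so (527/1000)^α = 0.51.
α = ln(0.51) / ln(527/1000) = -0.6733446/-0.6405547 ≈ 1.0512.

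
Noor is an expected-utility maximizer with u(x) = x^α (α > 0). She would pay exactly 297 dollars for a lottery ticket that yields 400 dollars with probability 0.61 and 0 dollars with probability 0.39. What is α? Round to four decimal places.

Since u(0) = 0, the lottery's EU is 0.61·400^α.
Indifference: 297^α = 0.61·400^α, so (297/400)^α = 0.61.
Taking logs: α·ln(297/400) = ln(0.61), so α = -0.4942963 / -0.2977324 ≈ 1.6602.

α ≈ 1.6602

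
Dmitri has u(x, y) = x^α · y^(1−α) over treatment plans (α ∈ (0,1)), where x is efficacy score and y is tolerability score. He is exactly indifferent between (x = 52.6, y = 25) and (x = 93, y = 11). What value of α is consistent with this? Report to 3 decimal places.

The Cobb–Douglas utilities coincide, so 52.6^α·25^(1−α) = 93^α·11^(1−α).
Taking logs: α·ln 52.6 + (1−α)·ln 25 = α·ln 93 + (1−α)·ln 11, i.e. α·-0.569883 = (1−α)·-0.820981.
With A = -0.569883 and B = -0.820981: α·A = (1−α)·B, so α = B/(A+B) = -0.820981/-1.390864 ≈ 0.590.

α ≈ 0.590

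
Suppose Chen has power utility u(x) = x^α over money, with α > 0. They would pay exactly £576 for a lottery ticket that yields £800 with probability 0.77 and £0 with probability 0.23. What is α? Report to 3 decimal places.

The lottery's expected utility is 0.77·u(800) + 0.23·u(0) = 0.77·800^α (since u(0) = 0 for α > 0).
Equating: 576^α = 0.77·800^α, i.e. 0.7200^α = 0.77.
α = ln(0.77) / ln(576/800) = -0.261365/-0.328504 ≈ 0.796.

α ≈ 0.796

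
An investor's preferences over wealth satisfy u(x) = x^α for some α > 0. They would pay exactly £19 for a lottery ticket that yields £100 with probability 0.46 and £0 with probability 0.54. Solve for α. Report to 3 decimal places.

The lottery's expected utility is 0.46·u(100) + 0.54·u(0) = 0.46·100^α (since u(0) = 0 for α > 0).
Setting u(19) equal to that: 19^α = 0.46·100^α ⇒ (19/100)^α = 0.46.
α = ln(0.46) / ln(19/100) = -0.776529/-1.660731 ≈ 0.468.

α ≈ 0.468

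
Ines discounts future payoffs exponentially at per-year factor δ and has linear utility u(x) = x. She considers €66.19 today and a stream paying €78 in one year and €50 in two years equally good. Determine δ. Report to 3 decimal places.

The stream is worth 78δ + 50δ² today, so 78δ + 50δ² = 66.19.
That is, 50δ² + 78δ − 66.19 = 0, a quadratic in δ.
δ = (−78 + √(78² + 4·50·66.19)) / (2·50) = (−78 + √19322.00) / 100 ≈ 0.610.

δ ≈ 0.610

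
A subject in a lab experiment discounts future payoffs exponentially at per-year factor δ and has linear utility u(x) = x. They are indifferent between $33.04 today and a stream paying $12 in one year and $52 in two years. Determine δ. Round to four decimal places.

δ ≈ 0.6900

Equating present values: 33.04 = 12δ + 52δ².
That is, 52δ² + 12δ − 33.04 = 0, a quadratic in δ.
δ = (−12 + √(12² + 4·52·33.04)) / (2·52) = (−12 + √7016.32) / 104 ≈ 0.6900.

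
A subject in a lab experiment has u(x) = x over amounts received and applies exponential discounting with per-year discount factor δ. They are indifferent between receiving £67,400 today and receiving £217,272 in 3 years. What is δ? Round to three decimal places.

Equating discounted utilities: u(67400) = δ^3·u(217272) ⇒ δ^3 = u(67400)/u(217272).
With u(x) = x: δ^3 = 67400/217272 = 0.31021.
Hence δ = (0.31021)^(1/3) = 0.67694.

δ ≈ 0.677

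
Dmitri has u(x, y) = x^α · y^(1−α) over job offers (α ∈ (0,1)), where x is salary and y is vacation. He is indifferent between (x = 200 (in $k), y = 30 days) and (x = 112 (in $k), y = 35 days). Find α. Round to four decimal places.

α ≈ 0.2100

Set the two utilities equal: 200^α·30^(1−α) = 112^α·35^(1−α).
Rearrange to (200/112)^α = (35/30)^(1−α) and take logs: α·0.5798185 = (1−α)·0.1541507.
So α/(1−α) = (0.1541507)/(0.5798185) = 0.2658603, and α = 0.2658603/1.2658603 ≈ 0.2100.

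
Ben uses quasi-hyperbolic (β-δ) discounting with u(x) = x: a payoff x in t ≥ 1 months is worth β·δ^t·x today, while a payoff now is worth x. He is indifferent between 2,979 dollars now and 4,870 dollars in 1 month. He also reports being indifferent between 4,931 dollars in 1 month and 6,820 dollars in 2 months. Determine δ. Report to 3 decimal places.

δ ≈ 0.723

Both payoffs in the second observation are in the future, so β drops out: δ^1·4931 = δ^2·6820 ⇒ δ = 4931/6820 = 0.72302.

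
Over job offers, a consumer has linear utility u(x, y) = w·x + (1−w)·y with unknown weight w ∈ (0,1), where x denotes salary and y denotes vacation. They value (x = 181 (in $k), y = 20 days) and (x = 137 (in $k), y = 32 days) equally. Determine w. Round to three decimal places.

Equating utilities: w·181 + (1−w)·20 = w·137 + (1−w)·32.
w·(181−137) = (1−w)·(32−20), i.e. w·44 = (1−w)·12.
So w/(1−w) = 12/44 = 0.2727, giving w = 12/(44+12) = 0.214.

w = 0.214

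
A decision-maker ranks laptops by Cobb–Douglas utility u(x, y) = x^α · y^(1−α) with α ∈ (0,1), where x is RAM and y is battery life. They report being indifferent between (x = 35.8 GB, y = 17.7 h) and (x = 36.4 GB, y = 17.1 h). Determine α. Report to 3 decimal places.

The Cobb–Douglas utilities coincide, so 35.8^α·17.7^(1−α) = 36.4^α·17.1^(1−α).
(35.8/36.4)^α = (17.1/17.7)^(1−α); take logs: α·ln(35.8/36.4) = (1−α)·ln(17.1/17.7), i.e. α·-0.016621 = (1−α)·-0.034486.
With A = -0.016621 and B = -0.034486: α·A = (1−α)·B, so α = B/(A+B) = -0.034486/-0.051107 ≈ 0.675.

α ≈ 0.675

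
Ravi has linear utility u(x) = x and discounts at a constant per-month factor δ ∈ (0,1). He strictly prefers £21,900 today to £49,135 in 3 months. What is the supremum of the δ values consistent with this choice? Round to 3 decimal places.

The preference means 21900 > δ^3·49135.
Hence δ^3 < 21900/49135 = 0.44571, and x ↦ x^(1/3) is increasing on (0,∞).
δ < 0.44571^(1/3) = 0.764.

δ < 0.764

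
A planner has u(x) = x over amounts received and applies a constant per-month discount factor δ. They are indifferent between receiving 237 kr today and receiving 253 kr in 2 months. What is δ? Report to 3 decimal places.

δ ≈ 0.968

The payoff in 2 months is discounted by δ^2, so u(237) = δ^2·u(253) and δ^2 = u(237)/u(253).
With u(x) = x: δ^2 = 237/253 = 0.93676.
Hence δ = (0.93676)^(1/2) = 0.96786.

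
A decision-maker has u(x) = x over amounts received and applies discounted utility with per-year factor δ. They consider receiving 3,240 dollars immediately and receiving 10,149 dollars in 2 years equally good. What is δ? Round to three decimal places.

δ ≈ 0.565

The payoff in 2 years is discounted by δ^2, so u(3240) = δ^2·u(10149) and δ^2 = u(3240)/u(10149).
With u(x) = x: δ^2 = 3240/10149 = 0.31924.
Hence δ = (0.31924)^(1/2) = 0.56502.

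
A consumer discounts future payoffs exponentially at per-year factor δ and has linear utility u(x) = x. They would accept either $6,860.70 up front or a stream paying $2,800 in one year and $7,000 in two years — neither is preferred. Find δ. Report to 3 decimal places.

δ ≈ 0.810

Present value of the stream is 2800·δ + 7000·δ². Indifference gives 2800δ + 7000δ² = 6860.70.
Rearranged: 7000δ² + 2800δ − 6860.70 = 0.
The positive root is δ = [−2800 + √(2800² + 4·7000·6860.70)] / (2·7000) = (−2800 + 14140.000)/14000 ≈ 0.810.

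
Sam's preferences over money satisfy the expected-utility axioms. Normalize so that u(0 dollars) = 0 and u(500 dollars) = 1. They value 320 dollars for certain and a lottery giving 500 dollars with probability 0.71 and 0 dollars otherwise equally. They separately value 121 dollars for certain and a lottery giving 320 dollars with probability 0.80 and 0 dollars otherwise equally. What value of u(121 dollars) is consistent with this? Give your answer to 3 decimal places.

First, u(320 dollars) = 0.71·u(500 dollars) + 0.29·u(0 dollars) = 0.71.
The second indifference gives u(121 dollars) = 0.80·u(320 dollars) + 0.20·u(0 dollars) = 0.80·0.71 + 0.20·0.00 = 0.5680.

0.568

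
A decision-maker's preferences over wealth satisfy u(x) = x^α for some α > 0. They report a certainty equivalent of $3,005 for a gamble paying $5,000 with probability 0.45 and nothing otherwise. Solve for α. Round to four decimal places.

α ≈ 1.5683

Since u(0) = 0, the lottery's EU is 0.45·5000^α.
Setting u(3005) equal to that: 3005^α = 0.45·5000^α ⇒ (3005/5000)^α = 0.45.
Take logs: α = ln 0.45 / ln(3005/5000) ≈ 1.568283.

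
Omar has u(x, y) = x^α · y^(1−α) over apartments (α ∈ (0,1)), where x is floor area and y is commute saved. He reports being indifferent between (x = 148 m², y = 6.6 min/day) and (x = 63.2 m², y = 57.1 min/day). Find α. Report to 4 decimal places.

The Cobb–Douglas utilities coincide, so 148^α·6.6^(1−α) = 63.2^α·57.1^(1−α).
Rearrange to (148/63.2)^α = (57.1/6.6)^(1−α) and take logs: α·0.8509080 = (1−α)·2.1577345.
So α/(1−α) = (2.1577345)/(0.8509080) = 2.5358023, and α = 2.5358023/3.5358023 ≈ 0.7172.

α ≈ 0.7172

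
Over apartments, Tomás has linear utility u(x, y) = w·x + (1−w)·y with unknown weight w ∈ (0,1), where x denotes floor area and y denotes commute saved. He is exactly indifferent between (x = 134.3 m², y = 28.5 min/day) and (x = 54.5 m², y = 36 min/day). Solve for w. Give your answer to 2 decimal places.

w = 0.09

Equating utilities: w·134.3 + (1−w)·28.5 = w·54.5 + (1−w)·36.
Rearranging, 79.8·w − 7.5·(1−w) = 0.
So w/(1−w) = 7.5/79.8 = 0.0940, giving w = 7.5/(79.8+7.5) = 0.09.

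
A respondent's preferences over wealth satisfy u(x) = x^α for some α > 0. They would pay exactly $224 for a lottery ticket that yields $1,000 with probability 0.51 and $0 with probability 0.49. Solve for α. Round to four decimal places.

EU(lottery) = 0.51·1000^α + 0.49·0 = 0.51·1000^α.
Indifference: 224^α = 0.51·1000^α, so (224/1000)^α = 0.51.
α = ln(0.51) / ln(224/1000) = -0.6733446/-1.4961092 ≈ 0.4501.

α ≈ 0.4501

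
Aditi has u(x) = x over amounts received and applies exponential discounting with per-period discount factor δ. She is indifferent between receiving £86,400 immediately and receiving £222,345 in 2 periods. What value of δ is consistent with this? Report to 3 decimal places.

Equating discounted utilities: u(86400) = δ^2·u(222345) ⇒ δ^2 = u(86400)/u(222345).
With u(x) = x: δ^2 = 86400/222345 = 0.38859.
Hence δ = (0.38859)^(1/2) = 0.62337.

δ ≈ 0.623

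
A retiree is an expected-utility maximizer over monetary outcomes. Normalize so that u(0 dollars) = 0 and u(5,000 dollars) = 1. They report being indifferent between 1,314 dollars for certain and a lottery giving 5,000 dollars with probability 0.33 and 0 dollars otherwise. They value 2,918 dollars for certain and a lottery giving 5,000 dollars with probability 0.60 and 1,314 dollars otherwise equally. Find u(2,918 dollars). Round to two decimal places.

First, u(1,314 dollars) = 0.33·u(5,000 dollars) + 0.67·u(0 dollars) = 0.33.
Chaining: u(2,918 dollars) = 0.60·1.00 + 0.40·0.33 = 0.7320.

0.73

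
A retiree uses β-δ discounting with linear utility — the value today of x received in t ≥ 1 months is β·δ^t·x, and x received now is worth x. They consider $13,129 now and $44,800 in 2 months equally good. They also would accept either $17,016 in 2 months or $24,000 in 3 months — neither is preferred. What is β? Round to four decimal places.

The second indifference involves only future payoffs, so β cancels: β·δ^2·17016 = β·δ^3·24000, giving δ = 17016/24000 = 0.70900.
Now use the now-vs-future pair: 13129 = β·δ^2·44800 gives β = 13129/(0.50268·44800) ≈ 0.5830.

β ≈ 0.5830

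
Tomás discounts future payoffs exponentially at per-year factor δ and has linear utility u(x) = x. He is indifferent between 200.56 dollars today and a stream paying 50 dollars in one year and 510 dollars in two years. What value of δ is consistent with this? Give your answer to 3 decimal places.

Equating present values: 200.56 = 50δ + 510δ².
Rearranged: 510δ² + 50δ − 200.56 = 0.
The positive root is δ = [−50 + √(50² + 4·510·200.56)] / (2·510) = (−50 + 641.594)/1020 ≈ 0.580.

δ ≈ 0.580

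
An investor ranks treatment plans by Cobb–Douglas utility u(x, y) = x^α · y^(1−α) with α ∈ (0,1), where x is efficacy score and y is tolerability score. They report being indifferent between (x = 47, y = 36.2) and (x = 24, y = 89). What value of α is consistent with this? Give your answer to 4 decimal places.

α ≈ 0.5724

Indifference: 47^α · 36.2^(1−α) = 24^α · 89^(1−α).
(47/24)^α = (89/36.2)^(1−α); take logs: α·ln(47/24) = (1−α)·ln(89/36.2), i.e. α·0.6720938 = (1−α)·0.8995773.
Thus α·(1.5716711) = 0.8995773, so α = 0.8995773/1.5716711 ≈ 0.5724.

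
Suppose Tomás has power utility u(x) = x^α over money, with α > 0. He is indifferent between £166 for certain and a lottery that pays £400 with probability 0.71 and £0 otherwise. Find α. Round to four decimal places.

α ≈ 0.3894

Since u(0) = 0, the lottery's EU is 0.71·400^α.
Setting u(166) equal to that: 166^α = 0.71·400^α ⇒ (166/400)^α = 0.71.
Take logs: α = ln 0.71 / ln(166/400) ≈ 0.389425.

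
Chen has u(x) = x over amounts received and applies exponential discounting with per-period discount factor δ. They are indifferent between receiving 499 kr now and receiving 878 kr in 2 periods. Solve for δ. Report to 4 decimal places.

δ ≈ 0.7539

Indifference means u(499) = δ^2 · u(878), so δ^2 = u(499)/u(878).
With u(x) = x: δ^2 = 499/878 = 0.56834.
Taking the square root: δ = 0.56834^(1/2) ≈ 0.7539.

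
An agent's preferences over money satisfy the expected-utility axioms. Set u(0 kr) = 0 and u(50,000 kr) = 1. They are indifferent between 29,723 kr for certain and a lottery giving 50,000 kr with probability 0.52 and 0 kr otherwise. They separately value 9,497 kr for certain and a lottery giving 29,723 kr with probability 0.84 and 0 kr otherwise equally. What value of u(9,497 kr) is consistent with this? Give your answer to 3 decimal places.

First, u(29,723 kr) = 0.52·u(50,000 kr) + 0.48·u(0 kr) = 0.52.
Then u(9,497 kr) = 0.84·u(29,723 kr) + 0.16·u(0 kr) = 0.84·0.52 + 0.16·0.00 = 0.4368.

0.437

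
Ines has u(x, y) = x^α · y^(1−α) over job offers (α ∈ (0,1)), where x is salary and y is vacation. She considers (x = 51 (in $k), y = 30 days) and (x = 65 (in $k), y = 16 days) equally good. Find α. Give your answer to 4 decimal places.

α ≈ 0.7216

Set the two utilities equal: 51^α·30^(1−α) = 65^α·16^(1−α).
Rearrange to (51/65)^α = (16/30)^(1−α) and take logs: α·-0.2425616 = (1−α)·-0.6286087.
With A = -0.2425616 and B = -0.6286087: α·A = (1−α)·B, so α = B/(A+B) = -0.6286087/-0.8711703 ≈ 0.7216.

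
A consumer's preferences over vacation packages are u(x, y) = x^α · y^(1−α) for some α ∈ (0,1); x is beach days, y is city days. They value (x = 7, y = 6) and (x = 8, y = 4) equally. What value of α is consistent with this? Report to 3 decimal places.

α ≈ 0.752

Set the two utilities equal: 7^α·6^(1−α) = 8^α·4^(1−α).
Rearrange to (7/8)^α = (4/6)^(1−α) and take logs: α·-0.133531 = (1−α)·-0.405465.
Thus α·(-0.538996) = -0.405465, so α = -0.405465/-0.538996 ≈ 0.752.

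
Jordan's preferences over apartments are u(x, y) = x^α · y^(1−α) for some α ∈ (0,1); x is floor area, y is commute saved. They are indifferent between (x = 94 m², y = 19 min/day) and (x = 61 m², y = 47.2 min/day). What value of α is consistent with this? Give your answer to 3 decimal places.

Set the two utilities equal: 94^α·19^(1−α) = 61^α·47.2^(1−α).
Rearrange to (94/61)^α = (47.2/19)^(1−α) and take logs: α·0.432421 = (1−α)·0.909955.
So α/(1−α) = (0.909955)/(0.432421) = 2.104327, and α = 2.104327/3.104327 ≈ 0.678.

α ≈ 0.678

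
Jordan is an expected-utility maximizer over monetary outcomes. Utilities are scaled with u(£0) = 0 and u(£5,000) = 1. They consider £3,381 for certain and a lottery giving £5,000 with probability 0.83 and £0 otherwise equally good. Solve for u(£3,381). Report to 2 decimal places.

0.83

By the standard-gamble method, u(£3,381) is just the indifference probability on the best outcome: 0.83.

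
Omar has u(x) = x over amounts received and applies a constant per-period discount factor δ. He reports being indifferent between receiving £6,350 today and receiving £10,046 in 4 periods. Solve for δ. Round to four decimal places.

The payoff in 4 periods is discounted by δ^4, so u(6350) = δ^4·u(10046) and δ^4 = u(6350)/u(10046).
With u(x) = x: δ^4 = 6350/10046 = 0.63209.
So δ = 0.63209^(1/4) ≈ 0.8917.

δ ≈ 0.8917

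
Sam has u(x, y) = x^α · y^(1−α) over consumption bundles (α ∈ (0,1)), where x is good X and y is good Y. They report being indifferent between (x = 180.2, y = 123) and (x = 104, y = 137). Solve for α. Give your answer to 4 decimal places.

α ≈ 0.1640

Indifference: 180.2^α · 123^(1−α) = 104^α · 137^(1−α).
(180.2/104)^α = (137/123)^(1−α); take logs: α·ln(180.2/104) = (1−α)·ln(137/123), i.e. α·0.5496764 = (1−α)·0.1077966.
With A = 0.5496764 and B = 0.1077966: α·A = (1−α)·B, so α = B/(A+B) = 0.1077966/0.6574730 ≈ 0.1640.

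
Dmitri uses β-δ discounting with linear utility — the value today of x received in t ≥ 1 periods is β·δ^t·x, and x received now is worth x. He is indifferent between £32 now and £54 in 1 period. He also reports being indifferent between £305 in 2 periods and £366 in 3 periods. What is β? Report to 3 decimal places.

β ≈ 0.711

Both payoffs in the second observation are in the future, so β drops out: δ^2·305 = δ^3·366 ⇒ δ = 305/366 = 0.83333.
The first indifference: 32 = β·δ·54, so β = 32/(δ·54) = 32/(0.83333·54) ≈ 0.711.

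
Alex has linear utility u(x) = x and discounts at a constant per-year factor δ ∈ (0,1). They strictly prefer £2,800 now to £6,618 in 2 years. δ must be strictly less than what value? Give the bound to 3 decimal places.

δ < 0.650

The preference means 2800 > δ^2·6618.
So δ^2 < 2800/6618 = 0.42309; taking the square root of both positive sides preserves the inequality.
δ < (2800/6618)^(1/2) ≈ 0.650.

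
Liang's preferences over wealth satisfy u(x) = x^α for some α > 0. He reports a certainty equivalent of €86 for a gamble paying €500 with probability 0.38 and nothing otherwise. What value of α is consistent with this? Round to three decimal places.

α ≈ 0.550

The lottery's expected utility is 0.38·u(500) + 0.62·u(0) = 0.38·500^α (since u(0) = 0 for α > 0).
Indifference: 86^α = 0.38·500^α, so (86/500)^α = 0.38.
Taking logs: α·ln(86/500) = ln(0.38), so α = -0.967584 / -1.760261 ≈ 0.550.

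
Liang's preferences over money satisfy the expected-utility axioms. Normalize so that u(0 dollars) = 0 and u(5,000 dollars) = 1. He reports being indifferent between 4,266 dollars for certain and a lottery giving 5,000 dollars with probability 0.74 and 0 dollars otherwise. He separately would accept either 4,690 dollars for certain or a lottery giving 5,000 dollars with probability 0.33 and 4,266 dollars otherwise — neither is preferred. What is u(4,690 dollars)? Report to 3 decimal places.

The first gamble pins u(4,266 dollars): it must equal 0.74·1 + 0.26·0 = 0.74.
The second indifference gives u(4,690 dollars) = 0.33·u(5,000 dollars) + 0.67·u(4,266 dollars) = 0.33·1.00 + 0.67·0.74 = 0.8258.

0.826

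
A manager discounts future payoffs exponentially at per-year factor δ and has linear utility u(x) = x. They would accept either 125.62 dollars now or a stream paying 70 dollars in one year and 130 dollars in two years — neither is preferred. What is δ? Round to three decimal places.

δ ≈ 0.750

The stream is worth 70δ + 130δ² today, so 70δ + 130δ² = 125.62.
Rearranged: 130δ² + 70δ − 125.62 = 0.
The positive root is δ = [−70 + √(70² + 4·130·125.62)] / (2·130) = (−70 + 264.995)/260 ≈ 0.750.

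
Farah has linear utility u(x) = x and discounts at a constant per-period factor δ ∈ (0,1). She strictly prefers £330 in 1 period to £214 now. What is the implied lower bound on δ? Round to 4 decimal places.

Under u(x) = x this choice says 214 < δ·330.
So δ > 214/330 = 0.64848.

δ > 0.6485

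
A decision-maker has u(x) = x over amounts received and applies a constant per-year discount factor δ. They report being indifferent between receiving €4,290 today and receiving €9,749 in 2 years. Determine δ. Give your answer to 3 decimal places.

δ ≈ 0.663

The payoff in 2 years is discounted by δ^2, so u(4290) = δ^2·u(9749) and δ^2 = u(4290)/u(9749).
With u(x) = x: δ^2 = 4290/9749 = 0.44005.
So δ = 0.44005^(1/2) ≈ 0.663.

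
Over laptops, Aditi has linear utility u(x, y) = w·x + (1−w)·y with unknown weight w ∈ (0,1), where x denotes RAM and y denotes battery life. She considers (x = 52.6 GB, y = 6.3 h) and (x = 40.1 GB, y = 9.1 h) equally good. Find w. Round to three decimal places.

Indifference: w·52.6 + (1−w)·6.3 = w·40.1 + (1−w)·9.1.
Collecting terms: w·12.5 = (1−w)·2.8.
Hence w = 2.8/(12.5+2.8) = 2.8/15.3 = 0.183.

w = 0.183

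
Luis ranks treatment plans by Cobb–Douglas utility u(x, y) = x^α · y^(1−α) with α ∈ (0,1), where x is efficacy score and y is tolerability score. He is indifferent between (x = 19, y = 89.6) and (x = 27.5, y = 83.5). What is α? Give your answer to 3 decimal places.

α ≈ 0.160

The Cobb–Douglas utilities coincide, so 19^α·89.6^(1−α) = 27.5^α·83.5^(1−α).
Rearrange to (19/27.5)^α = (83.5/89.6)^(1−α) and take logs: α·-0.369747 = (1−α)·-0.070509.
Thus α·(-0.440256) = -0.070509, so α = -0.070509/-0.440256 ≈ 0.160.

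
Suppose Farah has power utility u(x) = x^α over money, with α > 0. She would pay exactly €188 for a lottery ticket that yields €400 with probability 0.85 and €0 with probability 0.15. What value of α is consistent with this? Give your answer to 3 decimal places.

α ≈ 0.215

EU(lottery) = 0.85·400^α + 0.15·0 = 0.85·400^α.
Equating: 188^α = 0.85·400^α, i.e. 0.4700^α = 0.85.
Taking logs: α·ln(188/400) = ln(0.85), so α = -0.162519 / -0.755023 ≈ 0.215.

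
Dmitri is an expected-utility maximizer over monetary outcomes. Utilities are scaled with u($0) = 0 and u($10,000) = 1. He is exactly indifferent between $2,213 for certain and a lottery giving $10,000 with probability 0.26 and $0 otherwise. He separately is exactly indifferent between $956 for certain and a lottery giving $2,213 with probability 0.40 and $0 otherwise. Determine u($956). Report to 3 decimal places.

0.104

The first gamble pins u($2,213): it must equal 0.26·1 + 0.74·0 = 0.26.
Chaining: u($956) = 0.40·0.26 + 0.60·0.00 = 0.1040.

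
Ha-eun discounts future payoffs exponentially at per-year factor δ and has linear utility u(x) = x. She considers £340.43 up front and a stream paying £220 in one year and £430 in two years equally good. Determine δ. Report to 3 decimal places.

δ ≈ 0.670

Present value of the stream is 220·δ + 430·δ². Indifference gives 220δ + 430δ² = 340.43.
That is, 430δ² + 220δ − 340.43 = 0, a quadratic in δ.
By the quadratic formula (taking the positive root), δ = (−220 + √633939.60) / 860 ≈ 0.670.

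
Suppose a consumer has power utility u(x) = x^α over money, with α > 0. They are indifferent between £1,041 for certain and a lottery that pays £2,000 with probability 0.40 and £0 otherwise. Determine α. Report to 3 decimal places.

α ≈ 1.403

The lottery's expected utility is 0.40·u(2000) + 0.60·u(0) = 0.40·2000^α (since u(0) = 0 for α > 0).
Indifference: 1041^α = 0.40·2000^α, so (1041/2000)^α = 0.40.
α = ln(0.40) / ln(1041/2000) = -0.916291/-0.652965 ≈ 1.403.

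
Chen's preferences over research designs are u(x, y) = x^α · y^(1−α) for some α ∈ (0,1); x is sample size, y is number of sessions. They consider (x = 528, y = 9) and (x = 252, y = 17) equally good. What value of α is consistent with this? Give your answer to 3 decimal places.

α ≈ 0.462

Set the two utilities equal: 528^α·9^(1−α) = 252^α·17^(1−α).
Taking logs: α·ln 528 + (1−α)·ln 9 = α·ln 252 + (1−α)·ln 17, i.e. α·0.739667 = (1−α)·0.635989.
With A = 0.739667 and B = 0.635989: α·A = (1−α)·B, so α = B/(A+B) = 0.635989/1.375656 ≈ 0.462.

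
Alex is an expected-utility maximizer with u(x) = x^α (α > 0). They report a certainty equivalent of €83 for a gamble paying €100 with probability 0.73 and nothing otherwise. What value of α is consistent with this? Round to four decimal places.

Since u(0) = 0, the lottery's EU is 0.73·100^α.
Setting u(83) equal to that: 83^α = 0.73·100^α ⇒ (83/100)^α = 0.73.
Taking logs: α·ln(83/100) = ln(0.73), so α = -0.3147107 / -0.1863296 ≈ 1.6890.

α ≈ 1.6890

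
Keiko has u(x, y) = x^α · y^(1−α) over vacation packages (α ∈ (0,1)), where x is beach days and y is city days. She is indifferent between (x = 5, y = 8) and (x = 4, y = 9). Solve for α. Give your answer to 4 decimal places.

α ≈ 0.3455

Set the two utilities equal: 5^α·8^(1−α) = 4^α·9^(1−α).
Taking logs: α·ln 5 + (1−α)·ln 8 = α·ln 4 + (1−α)·ln 9, i.e. α·0.2231436 = (1−α)·0.1177830.
With A = 0.2231436 and B = 0.1177830: α·A = (1−α)·B, so α = B/(A+B) = 0.1177830/0.3409266 ≈ 0.3455.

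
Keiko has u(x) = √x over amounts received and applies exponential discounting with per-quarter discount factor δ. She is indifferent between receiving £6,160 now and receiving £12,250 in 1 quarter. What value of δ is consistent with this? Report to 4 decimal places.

δ ≈ 0.7091

Equating discounted utilities: u(6160) = δ·u(12250) ⇒ δ = u(6160)/u(12250).
Since u(x) = √x, δ = √(6160/12250) = 0.70912.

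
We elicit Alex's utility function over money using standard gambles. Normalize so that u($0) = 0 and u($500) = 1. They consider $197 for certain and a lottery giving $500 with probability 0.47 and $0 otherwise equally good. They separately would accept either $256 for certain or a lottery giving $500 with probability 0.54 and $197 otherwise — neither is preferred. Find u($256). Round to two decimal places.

0.76

First, u($197) = 0.47·u($500) + 0.53·u($0) = 0.47.
The second indifference gives u($256) = 0.54·u($500) + 0.46·u($197) = 0.54·1.00 + 0.46·0.47 = 0.7562.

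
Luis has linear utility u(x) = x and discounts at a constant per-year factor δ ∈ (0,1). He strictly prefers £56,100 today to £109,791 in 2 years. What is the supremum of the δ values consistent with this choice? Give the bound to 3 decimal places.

Under u(x) = x this choice says 56100 > δ^2·109791.
So δ^2 < 56100/109791 = 0.51097; taking the square root of both positive sides preserves the inequality.
δ < (56100/109791)^(1/2) ≈ 0.715.

δ < 0.715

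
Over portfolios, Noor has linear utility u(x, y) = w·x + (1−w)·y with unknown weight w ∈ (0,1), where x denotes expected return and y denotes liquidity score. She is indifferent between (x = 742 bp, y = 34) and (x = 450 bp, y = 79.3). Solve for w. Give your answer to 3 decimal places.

Equating utilities: w·742 + (1−w)·34 = w·450 + (1−w)·79.3.
w·(742−450) = (1−w)·(79.3−34), i.e. w·292 = (1−w)·45.3.
The marginal rate of substitution is 45.3/292, so w = 45.3/(292+45.3) = 0.134.

w = 0.134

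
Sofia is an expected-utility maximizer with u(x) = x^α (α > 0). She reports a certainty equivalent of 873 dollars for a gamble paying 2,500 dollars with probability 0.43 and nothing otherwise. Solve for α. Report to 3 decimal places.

α ≈ 0.802

Since u(0) = 0, the lottery's EU is 0.43·2500^α.
Setting u(873) equal to that: 873^α = 0.43·2500^α ⇒ (873/2500)^α = 0.43.
Taking logs: α·ln(873/2500) = ln(0.43), so α = -0.843970 / -1.052110 ≈ 0.802.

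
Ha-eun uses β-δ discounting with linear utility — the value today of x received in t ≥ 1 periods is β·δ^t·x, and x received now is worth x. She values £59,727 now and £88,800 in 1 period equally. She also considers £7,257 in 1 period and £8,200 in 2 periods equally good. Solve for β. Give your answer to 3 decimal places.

Both payoffs in the second observation are in the future, so β drops out: δ^1·7257 = δ^2·8200 ⇒ δ = 7257/8200 = 0.88500.
Substituting δ into 59727 = β·δ·88800: β = 59727/(78588.000) ≈ 0.760.

β ≈ 0.760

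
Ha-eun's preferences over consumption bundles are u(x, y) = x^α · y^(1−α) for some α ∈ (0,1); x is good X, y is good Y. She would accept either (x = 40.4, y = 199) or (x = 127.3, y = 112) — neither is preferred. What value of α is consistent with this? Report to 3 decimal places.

α ≈ 0.334

Indifference: 40.4^α · 199^(1−α) = 127.3^α · 112^(1−α).
Taking logs: α·ln 40.4 + (1−α)·ln 199 = α·ln 127.3 + (1−α)·ln 112, i.e. α·-1.147717 = (1−α)·-0.574806.
Thus α·(-1.722523) = -0.574806, so α = -0.574806/-1.722523 ≈ 0.334.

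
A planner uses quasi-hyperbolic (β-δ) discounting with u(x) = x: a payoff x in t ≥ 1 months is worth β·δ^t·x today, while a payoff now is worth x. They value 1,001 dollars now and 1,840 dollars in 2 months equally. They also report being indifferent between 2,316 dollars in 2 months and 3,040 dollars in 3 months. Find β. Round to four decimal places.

β ≈ 0.9373

Both payoffs in the second observation are in the future, so β drops out: δ^2·2316 = δ^3·3040 ⇒ δ = 2316/3040 = 0.76184.
Now use the now-vs-future pair: 1001 = β·δ^2·1840 gives β = 1001/(0.58040·1840) ≈ 0.9373.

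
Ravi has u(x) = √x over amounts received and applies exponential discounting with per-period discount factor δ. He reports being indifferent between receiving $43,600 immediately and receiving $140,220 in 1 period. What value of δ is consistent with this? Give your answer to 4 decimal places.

The payoff in 1 period is discounted by δ, so u(43600) = δ·u(140220) and δ = u(43600)/u(140220).
Since u(x) = √x, δ = √(43600/140220) = 0.55762.

δ ≈ 0.5576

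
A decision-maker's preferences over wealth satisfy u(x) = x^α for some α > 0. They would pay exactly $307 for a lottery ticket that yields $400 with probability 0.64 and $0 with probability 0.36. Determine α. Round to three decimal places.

Since u(0) = 0, the lottery's EU is 0.64·400^α.
Setting u(307) equal to that: 307^α = 0.64·400^α ⇒ (307/400)^α = 0.64.
Take logs: α = ln 0.64 / ln(307/400) ≈ 1.68654.

α ≈ 1.687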